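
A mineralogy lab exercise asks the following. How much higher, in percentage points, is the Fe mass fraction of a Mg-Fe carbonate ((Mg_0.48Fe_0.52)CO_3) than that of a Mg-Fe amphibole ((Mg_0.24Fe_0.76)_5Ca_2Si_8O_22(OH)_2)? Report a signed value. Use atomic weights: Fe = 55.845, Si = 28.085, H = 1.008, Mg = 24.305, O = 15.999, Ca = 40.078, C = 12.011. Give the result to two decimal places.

Fe in (Mg_0.48Fe_0.52)CO_3: molar mass 100.714 g/mol; 0.52×55.845 = 29.039 g → 28.83 wt%.
Fe in (Mg_0.24Fe_0.76)_5Ca_2Si_8O_22(OH)_2: molar mass 932.205 g/mol; 3.80×55.845 = 212.211 g → 22.76 wt%.
Difference = 28.83 − 22.76 = 6.07 percentage points.

6.07 percentage points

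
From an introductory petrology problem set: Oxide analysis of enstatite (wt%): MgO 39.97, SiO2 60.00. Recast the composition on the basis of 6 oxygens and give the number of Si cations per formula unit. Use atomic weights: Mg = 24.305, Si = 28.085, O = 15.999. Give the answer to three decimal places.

2.005 Si apfu

MgO (M=40.304): mol = 0.99171; Mg = 0.99171, O = 0.99171.
SiO2 (M=60.083): mol = 0.99862; Si = 0.99862, O = 1.99724.
ΣO = 2.98895; factor = 6/ΣO = 2.00739.
Si apfu = 0.99862 × 2.00739 = 2.005.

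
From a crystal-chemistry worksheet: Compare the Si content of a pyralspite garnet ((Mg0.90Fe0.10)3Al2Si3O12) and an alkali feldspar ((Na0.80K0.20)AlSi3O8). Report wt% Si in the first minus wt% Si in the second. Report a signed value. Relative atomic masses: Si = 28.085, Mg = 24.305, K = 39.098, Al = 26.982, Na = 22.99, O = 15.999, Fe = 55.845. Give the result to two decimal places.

Si in (Mg0.90Fe0.10)3Al2Si3O12: molar mass 412.584 g/mol; 3×28.085 = 84.255 g → 20.42 wt%.
Si in (Na0.80K0.20)AlSi3O8: molar mass 265.441 g/mol; 3×28.085 = 84.255 g → 31.74 wt%.
Difference = 20.42 − 31.74 = -11.32 percentage points.

-11.32 percentage points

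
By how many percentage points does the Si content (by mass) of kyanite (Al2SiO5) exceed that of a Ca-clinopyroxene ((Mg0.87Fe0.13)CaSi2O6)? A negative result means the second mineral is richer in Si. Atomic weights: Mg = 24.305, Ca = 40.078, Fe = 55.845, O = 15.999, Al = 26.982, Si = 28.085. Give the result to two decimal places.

-8.13 percentage points

M(Al2SiO5) = 162.044 g/mol, so wt% Si = 28.085/162.044 × 100 = 17.33%.
M((Mg0.87Fe0.13)CaSi2O6) = 220.647 g/mol, so wt% Si = 56.170/220.647 × 100 = 25.46%.
17.33 − 25.46 = -8.13 pp.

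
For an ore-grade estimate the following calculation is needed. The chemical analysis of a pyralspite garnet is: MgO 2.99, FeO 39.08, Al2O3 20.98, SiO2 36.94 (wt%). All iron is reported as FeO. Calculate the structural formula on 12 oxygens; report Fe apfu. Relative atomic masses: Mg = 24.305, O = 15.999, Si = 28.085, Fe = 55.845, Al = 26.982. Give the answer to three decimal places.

2.648 Fe apfu

MgO (M=40.304): mol = 0.07419; Mg = 0.07419, O = 0.07419.
FeO (M=71.844): mol = 0.54396; Fe = 0.54396, O = 0.54396.
Al2O3 (M=101.961): mol = 0.20576; Al = 0.41152, O = 0.61728.
SiO2 (M=60.083): mol = 0.61482; Si = 0.61482, O = 1.22964.
ΣO = 2.46507; factor = 12/ΣO = 4.86802.
Fe apfu = 0.54396 × 4.86802 = 2.648.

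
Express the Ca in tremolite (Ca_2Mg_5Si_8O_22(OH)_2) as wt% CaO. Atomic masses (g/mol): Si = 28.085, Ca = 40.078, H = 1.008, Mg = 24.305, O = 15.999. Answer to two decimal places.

13.81 wt%

Molar mass of Ca_2Mg_5Si_8O_22(OH)_2 = 2·40.078 + 5·24.305 + 8·28.085 + 24·15.999 + 2·1.008 = 812.353 g/mol.
Each formula unit contains 2 Ca, equivalent to 2/1 = 2.0000 mol CaO.
M(CaO) = 1×40.078 + 1×15.999 = 56.077 g/mol.
Mass of CaO per formula unit = 2.0000 × 56.077 = 112.154 g.
CaO wt% = 112.154 / 812.353 × 100 = 13.81%.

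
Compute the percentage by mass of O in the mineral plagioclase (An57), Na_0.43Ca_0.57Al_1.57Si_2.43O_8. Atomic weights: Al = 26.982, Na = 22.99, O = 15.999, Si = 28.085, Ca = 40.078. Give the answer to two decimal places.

47.17 mass %

M(Na_0.43Ca_0.57Al_1.57Si_2.43O_8) = 271.330 g/mol.
O contributes 8 × 15.999 = 127.992 g per mole.
127.992/271.330 = 0.4717 → 47.17%.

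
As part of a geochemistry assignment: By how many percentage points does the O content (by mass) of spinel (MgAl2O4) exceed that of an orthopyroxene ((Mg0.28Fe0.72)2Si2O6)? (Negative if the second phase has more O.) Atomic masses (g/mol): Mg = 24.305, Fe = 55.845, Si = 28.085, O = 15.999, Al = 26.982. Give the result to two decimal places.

M(MgAl2O4) = 142.265 g/mol, so wt% O = 63.996/142.265 × 100 = 44.98%.
M((Mg0.28Fe0.72)2Si2O6) = 246.192 g/mol, so wt% O = 95.994/246.192 × 100 = 38.99%.
44.98 − 38.99 = 5.99 pp.

5.99 percentage points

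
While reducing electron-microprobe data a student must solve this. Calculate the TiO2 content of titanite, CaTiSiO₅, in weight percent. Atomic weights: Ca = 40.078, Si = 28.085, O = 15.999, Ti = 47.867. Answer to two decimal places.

40.74 wt%

M(CaTiSiO₅) = 196.025 g/mol; M(TiO2) = 79.865 g/mol.
Moles TiO2 per formula unit = 1 Ti ÷ 1 = 1.0000.
TiO2 fraction = (1.0000 × 79.865) / 196.025 = 79.865/196.025 = 0.4074.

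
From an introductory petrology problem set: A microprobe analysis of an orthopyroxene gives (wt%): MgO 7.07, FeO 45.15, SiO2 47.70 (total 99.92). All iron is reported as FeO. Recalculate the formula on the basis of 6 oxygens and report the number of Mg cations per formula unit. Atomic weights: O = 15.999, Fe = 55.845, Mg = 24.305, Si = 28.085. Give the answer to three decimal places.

MgO: 7.07/40.304 = 0.17542 mol → 0.17542 mol Mg, 0.17542 mol O.
FeO: 45.15/71.844 = 0.62844 mol → 0.62844 mol Fe, 0.62844 mol O.
SiO2: 47.70/60.083 = 0.79390 mol → 0.79390 mol Si, 1.58780 mol O.
Total oxygen = 2.39166 mol. Normalization factor = 6/2.39166 = 2.50872.
Mg per 6 O = 0.17542 × 2.50872 = 0.440.

0.440 Mg apfu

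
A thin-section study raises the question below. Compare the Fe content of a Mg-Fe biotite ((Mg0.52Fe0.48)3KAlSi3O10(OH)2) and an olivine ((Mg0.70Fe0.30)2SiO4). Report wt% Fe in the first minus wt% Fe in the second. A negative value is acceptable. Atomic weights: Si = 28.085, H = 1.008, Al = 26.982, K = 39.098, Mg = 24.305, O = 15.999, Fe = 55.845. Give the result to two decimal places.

M((Mg0.52Fe0.48)3KAlSi3O10(OH)2) = 462.672 g/mol, so wt% Fe = 80.417/462.672 × 100 = 17.38%.
M((Mg0.70Fe0.30)2SiO4) = 159.615 g/mol, so wt% Fe = 33.507/159.615 × 100 = 20.99%.
17.38 − 20.99 = -3.61 pp.

-3.61 percentage points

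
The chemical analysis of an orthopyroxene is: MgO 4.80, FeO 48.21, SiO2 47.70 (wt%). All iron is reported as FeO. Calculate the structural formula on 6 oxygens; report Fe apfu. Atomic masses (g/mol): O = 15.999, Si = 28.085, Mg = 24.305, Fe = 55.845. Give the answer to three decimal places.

4.80 wt% MgO ÷ 40.304 g/mol = 0.11909 mol, giving 0.11909 Mg and 0.11909 O.
48.21 wt% FeO ÷ 71.844 g/mol = 0.67104 mol, giving 0.67104 Fe and 0.67104 O.
47.70 wt% SiO2 ÷ 60.083 g/mol = 0.79390 mol, giving 0.79390 Si and 1.58780 O.
Oxygen sums to 2.37793; scaling by 6/2.37793 = 2.52320 puts the formula on 6 O.
Fe: 0.67104 × 2.52320 = 1.693 atoms per formula unit.

1.693 Fe apfu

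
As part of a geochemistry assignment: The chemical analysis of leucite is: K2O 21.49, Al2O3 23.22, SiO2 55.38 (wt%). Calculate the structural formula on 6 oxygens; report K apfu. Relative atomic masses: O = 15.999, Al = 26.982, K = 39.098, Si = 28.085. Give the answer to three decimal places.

K2O (M=94.195): mol = 0.22814; K = 0.45628, O = 0.22814.
Al2O3 (M=101.961): mol = 0.22773; Al = 0.45546, O = 0.68319.
SiO2 (M=60.083): mol = 0.92172; Si = 0.92172, O = 1.84344.
ΣO = 2.75477; factor = 6/ΣO = 2.17804.
K apfu = 0.45628 × 2.17804 = 0.994.

0.994 K apfu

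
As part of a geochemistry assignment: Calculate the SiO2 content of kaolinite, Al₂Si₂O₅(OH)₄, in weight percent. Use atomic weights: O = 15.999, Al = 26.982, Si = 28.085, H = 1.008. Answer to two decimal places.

46.55 wt%

Formula mass = 258.157 g/mol.
2 Si → 2.0000 mol SiO2 per formula unit; M(SiO2) = 60.083, so SiO2 mass = 120.166 g.
120.166/258.157 × 100 = 46.55 wt%.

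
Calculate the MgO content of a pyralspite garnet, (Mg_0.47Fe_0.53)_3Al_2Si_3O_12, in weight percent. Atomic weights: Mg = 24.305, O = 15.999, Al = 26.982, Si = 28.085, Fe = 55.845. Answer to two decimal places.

Formula mass = 453.271 g/mol.
1.41 Mg → 1.4100 mol MgO per formula unit; M(MgO) = 40.304, so MgO mass = 56.829 g.
56.829/453.271 × 100 = 12.54 wt%.

12.54 wt%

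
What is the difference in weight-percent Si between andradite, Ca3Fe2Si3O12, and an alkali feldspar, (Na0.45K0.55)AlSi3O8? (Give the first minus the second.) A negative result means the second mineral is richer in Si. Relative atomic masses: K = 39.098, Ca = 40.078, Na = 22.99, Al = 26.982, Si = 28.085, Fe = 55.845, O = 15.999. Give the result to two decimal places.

Si in Ca3Fe2Si3O12: molar mass 508.167 g/mol; 3×28.085 = 84.255 g → 16.58 wt%.
Si in (Na0.45K0.55)AlSi3O8: molar mass 271.078 g/mol; 3×28.085 = 84.255 g → 31.08 wt%.
Difference = 16.58 − 31.08 = -14.50 percentage points.

-14.50 percentage points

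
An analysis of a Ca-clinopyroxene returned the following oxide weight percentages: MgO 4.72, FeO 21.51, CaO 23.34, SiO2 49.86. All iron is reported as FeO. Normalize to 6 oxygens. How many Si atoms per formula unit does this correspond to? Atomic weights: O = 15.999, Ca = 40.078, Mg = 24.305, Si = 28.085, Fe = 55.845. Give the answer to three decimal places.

MgO (M=40.304): mol = 0.11711; Mg = 0.11711, O = 0.11711.
FeO (M=71.844): mol = 0.29940; Fe = 0.29940, O = 0.29940.
CaO (M=56.077): mol = 0.41621; Ca = 0.41621, O = 0.41621.
SiO2 (M=60.083): mol = 0.82985; Si = 0.82985, O = 1.65970.
ΣO = 2.49242; factor = 6/ΣO = 2.40730.
Si apfu = 0.82985 × 2.40730 = 1.998.

1.998 Si apfu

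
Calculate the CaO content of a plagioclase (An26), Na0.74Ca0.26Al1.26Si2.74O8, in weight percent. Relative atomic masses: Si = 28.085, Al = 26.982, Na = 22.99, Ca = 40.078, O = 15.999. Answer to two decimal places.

5.47 wt%

Molar mass of Na0.74Ca0.26Al1.26Si2.74O8 = 0.74·22.99 + 0.26·40.078 + 1.26·26.982 + 2.74·28.085 + 8·15.999 = 266.375 g/mol.
Each formula unit contains 0.26 Ca, equivalent to 0.26/1 = 0.2600 mol CaO.
M(CaO) = 1×40.078 + 1×15.999 = 56.077 g/mol.
Mass of CaO per formula unit = 0.2600 × 56.077 = 14.580 g.
CaO wt% = 14.580 / 266.375 × 100 = 5.47%.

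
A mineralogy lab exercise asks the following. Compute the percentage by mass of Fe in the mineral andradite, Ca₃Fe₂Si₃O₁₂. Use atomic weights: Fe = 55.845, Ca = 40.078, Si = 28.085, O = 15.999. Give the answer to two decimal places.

Molar mass of Ca₃Fe₂Si₃O₁₂: 3*40.078 + 2*55.845 + 3*28.085 + 12*15.999 = 508.167 g/mol.
Mass of Fe per formula unit: 2 × 55.845 = 111.690 g.
Weight fraction Fe = 111.690 / 508.167 = 0.2198.

21.98 wt%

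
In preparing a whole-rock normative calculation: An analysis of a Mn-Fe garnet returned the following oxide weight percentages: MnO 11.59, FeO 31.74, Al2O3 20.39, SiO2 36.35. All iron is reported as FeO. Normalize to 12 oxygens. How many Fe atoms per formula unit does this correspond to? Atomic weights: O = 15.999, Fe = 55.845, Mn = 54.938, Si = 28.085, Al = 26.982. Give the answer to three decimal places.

2.195 Fe apfu

MnO: 11.59/70.937 = 0.16338 mol → 0.16338 mol Mn, 0.16338 mol O.
FeO: 31.74/71.844 = 0.44179 mol → 0.44179 mol Fe, 0.44179 mol O.
Al2O3: 20.39/101.961 = 0.19998 mol → 0.39996 mol Al, 0.59994 mol O.
SiO2: 36.35/60.083 = 0.60500 mol → 0.60500 mol Si, 1.21000 mol O.
Total oxygen = 2.41511 mol. Normalization factor = 12/2.41511 = 4.96872.
Fe per 12 O = 0.44179 × 4.96872 = 2.195.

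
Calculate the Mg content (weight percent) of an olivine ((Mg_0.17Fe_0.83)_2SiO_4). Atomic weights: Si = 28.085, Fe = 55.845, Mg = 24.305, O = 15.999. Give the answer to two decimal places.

M((Mg_0.17Fe_0.83)_2SiO_4) = 193.047 g/mol.
Mg contributes 0.34 × 24.305 = 8.264 g per mole.
8.264/193.047 = 0.0428 → 4.28%.

4.28 weight percent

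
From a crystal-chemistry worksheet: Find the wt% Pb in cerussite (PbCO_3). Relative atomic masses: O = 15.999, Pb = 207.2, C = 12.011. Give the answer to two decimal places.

M(PbCO_3) = 267.208 g/mol.
Pb contributes 1 × 207.2 = 207.200 g per mole.
207.200/267.208 = 0.7754 → 77.54%.

77.54 mass %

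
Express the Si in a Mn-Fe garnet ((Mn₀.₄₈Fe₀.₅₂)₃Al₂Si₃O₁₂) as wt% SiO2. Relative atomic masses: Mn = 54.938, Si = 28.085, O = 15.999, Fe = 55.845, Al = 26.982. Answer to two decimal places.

Formula mass = 496.436 g/mol.
3 Si → 3.0000 mol SiO2 per formula unit; M(SiO2) = 60.083, so SiO2 mass = 180.249 g.
180.249/496.436 × 100 = 36.31 wt%.

36.31 wt%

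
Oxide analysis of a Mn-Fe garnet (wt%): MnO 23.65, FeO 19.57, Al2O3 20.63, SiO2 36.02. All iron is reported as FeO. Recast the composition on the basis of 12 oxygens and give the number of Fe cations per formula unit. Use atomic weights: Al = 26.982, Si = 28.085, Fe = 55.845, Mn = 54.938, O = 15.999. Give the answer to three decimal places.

1.355 Fe apfu

MnO: 23.65/70.937 = 0.33339 mol → 0.33339 mol Mn, 0.33339 mol O.
FeO: 19.57/71.844 = 0.27240 mol → 0.27240 mol Fe, 0.27240 mol O.
Al2O3: 20.63/101.961 = 0.20233 mol → 0.40466 mol Al, 0.60699 mol O.
SiO2: 36.02/60.083 = 0.59950 mol → 0.59950 mol Si, 1.19900 mol O.
Total oxygen = 2.41178 mol. Normalization factor = 12/2.41178 = 4.97558.
Fe per 12 O = 0.27240 × 4.97558 = 1.355.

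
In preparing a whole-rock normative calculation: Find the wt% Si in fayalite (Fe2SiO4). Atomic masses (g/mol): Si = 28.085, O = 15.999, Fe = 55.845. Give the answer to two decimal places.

13.78 wt%

Formula mass = 2×55.845 + 1×28.085 + 4×15.999 = 203.771 g/mol, of which 28.085 g is Si.
So Si makes up 28.085/203.771 = 0.1378 of the mass, i.e. 13.78%.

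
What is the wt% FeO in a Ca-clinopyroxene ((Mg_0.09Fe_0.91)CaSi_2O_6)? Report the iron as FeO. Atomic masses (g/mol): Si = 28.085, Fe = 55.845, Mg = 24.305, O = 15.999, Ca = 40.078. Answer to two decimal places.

26.66 wt%

Molar mass of (Mg_0.09Fe_0.91)CaSi_2O_6 = 0.09×24.305 + 0.91×55.845 + 1×40.078 + 2×28.085 + 6×15.999 = 245.248 g/mol.
Each formula unit contains 0.91 Fe, equivalent to 0.91/1 = 0.9100 mol FeO.
M(FeO) = 1×55.845 + 1×15.999 = 71.844 g/mol.
Mass of FeO per formula unit = 0.9100 × 71.844 = 65.378 g.
FeO wt% = 65.378 / 245.248 × 100 = 26.66%.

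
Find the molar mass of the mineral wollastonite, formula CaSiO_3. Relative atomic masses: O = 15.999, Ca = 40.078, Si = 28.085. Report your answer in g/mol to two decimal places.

116.16 g/mol

Ca: 1 × 40.078 = 40.0780
Si: 1 × 28.085 = 28.0850
O: 3 × 15.999 = 47.9970
Summing the contributions gives the formula mass.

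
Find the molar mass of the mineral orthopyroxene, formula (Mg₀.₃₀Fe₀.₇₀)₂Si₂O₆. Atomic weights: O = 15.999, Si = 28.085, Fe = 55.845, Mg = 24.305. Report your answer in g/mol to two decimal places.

The formula mass is the sum 0.60·24.305 + 1.40·55.845 + 2·28.085 + 6·15.999.

244.93 g/mol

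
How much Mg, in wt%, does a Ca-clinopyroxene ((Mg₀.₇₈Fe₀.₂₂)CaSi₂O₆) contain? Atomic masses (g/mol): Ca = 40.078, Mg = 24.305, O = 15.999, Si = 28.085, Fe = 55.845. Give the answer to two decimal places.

8.48 wt%

Molar mass of (Mg₀.₇₈Fe₀.₂₂)CaSi₂O₆: 0.78*24.305 + 0.22*55.845 + 1*40.078 + 2*28.085 + 6*15.999 = 223.486 g/mol.
Mass of Mg per formula unit: 0.78 × 24.305 = 18.958 g.
Weight fraction Mg = 18.958 / 223.486 = 0.0848.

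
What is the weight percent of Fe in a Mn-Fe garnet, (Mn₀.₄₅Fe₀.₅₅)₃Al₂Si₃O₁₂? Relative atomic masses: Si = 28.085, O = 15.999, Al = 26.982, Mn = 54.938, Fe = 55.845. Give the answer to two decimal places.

18.56 weight percent

Molar mass of (Mn₀.₄₅Fe₀.₅₅)₃Al₂Si₃O₁₂: 1.35·54.938 + 1.65·55.845 + 2·26.982 + 3·28.085 + 12·15.999 = 496.518 g/mol.
Mass of Fe per formula unit: 1.65 × 55.845 = 92.144 g.
Weight fraction Fe = 92.144 / 496.518 = 0.1856.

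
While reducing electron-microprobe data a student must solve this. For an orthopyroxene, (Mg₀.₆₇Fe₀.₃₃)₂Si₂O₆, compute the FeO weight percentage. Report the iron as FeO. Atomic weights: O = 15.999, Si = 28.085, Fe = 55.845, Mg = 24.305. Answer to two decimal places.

21.40 wt%

Formula mass = 221.590 g/mol.
0.66 Fe → 0.6600 mol FeO per formula unit; M(FeO) = 71.844, so FeO mass = 47.417 g.
47.417/221.590 × 100 = 21.40 wt%.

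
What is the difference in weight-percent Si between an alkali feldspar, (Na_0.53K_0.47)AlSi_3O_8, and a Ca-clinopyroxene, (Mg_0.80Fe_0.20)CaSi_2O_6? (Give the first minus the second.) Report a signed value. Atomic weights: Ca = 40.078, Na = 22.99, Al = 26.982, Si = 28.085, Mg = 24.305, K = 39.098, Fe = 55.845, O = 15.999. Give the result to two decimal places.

6.03 percentage points

M((Na_0.53K_0.47)AlSi_3O_8) = 269.790 g/mol, so wt% Si = 84.255/269.790 × 100 = 31.23%.
M((Mg_0.80Fe_0.20)CaSi_2O_6) = 222.855 g/mol, so wt% Si = 56.170/222.855 × 100 = 25.20%.
31.23 − 25.20 = 6.03 pp.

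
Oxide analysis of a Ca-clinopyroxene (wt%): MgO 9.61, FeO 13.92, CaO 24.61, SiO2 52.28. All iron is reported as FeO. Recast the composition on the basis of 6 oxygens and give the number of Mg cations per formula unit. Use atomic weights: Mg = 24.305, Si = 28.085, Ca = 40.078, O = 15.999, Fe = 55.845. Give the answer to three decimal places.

MgO: 9.61/40.304 = 0.23844 mol → 0.23844 mol Mg, 0.23844 mol O.
FeO: 13.92/71.844 = 0.19375 mol → 0.19375 mol Fe, 0.19375 mol O.
CaO: 24.61/56.077 = 0.43886 mol → 0.43886 mol Ca, 0.43886 mol O.
SiO2: 52.28/60.083 = 0.87013 mol → 0.87013 mol Si, 1.74026 mol O.
Total oxygen = 2.61131 mol. Normalization factor = 6/2.61131 = 2.29770.
Mg per 6 O = 0.23844 × 2.29770 = 0.548.

0.548 Mg apfu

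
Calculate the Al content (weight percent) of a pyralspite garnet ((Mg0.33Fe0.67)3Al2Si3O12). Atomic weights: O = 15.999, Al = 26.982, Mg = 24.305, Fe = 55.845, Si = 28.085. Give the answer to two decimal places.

11.57 weight percent

Formula mass = 0.99*24.305 + 2.01*55.845 + 2*26.982 + 3*28.085 + 12*15.999 = 466.517 g/mol, of which 53.964 g is Al.
So Al makes up 53.964/466.517 = 0.1157 of the mass, i.e. 11.57%.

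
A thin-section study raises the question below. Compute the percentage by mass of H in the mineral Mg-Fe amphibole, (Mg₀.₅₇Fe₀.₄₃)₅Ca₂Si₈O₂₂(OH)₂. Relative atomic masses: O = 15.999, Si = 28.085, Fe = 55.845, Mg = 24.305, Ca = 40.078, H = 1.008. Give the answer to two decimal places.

Formula mass = 2.85·24.305 + 2.15·55.845 + 2·40.078 + 8·28.085 + 24·15.999 + 2·1.008 = 880.164 g/mol, of which 2.016 g is H.
So H makes up 2.016/880.164 = 0.0023 of the mass, i.e. 0.23%.

0.23 wt%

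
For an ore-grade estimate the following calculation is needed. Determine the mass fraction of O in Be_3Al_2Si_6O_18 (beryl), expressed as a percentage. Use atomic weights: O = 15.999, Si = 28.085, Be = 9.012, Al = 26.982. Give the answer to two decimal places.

Formula mass = 3*9.012 + 2*26.982 + 6*28.085 + 18*15.999 = 537.492 g/mol, of which 287.982 g is O.
So O makes up 287.982/537.492 = 0.5358 of the mass, i.e. 53.58%.

53.58 mass %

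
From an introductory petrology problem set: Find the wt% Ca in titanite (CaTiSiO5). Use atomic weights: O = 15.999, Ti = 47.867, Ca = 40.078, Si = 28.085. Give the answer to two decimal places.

M(CaTiSiO5) = 196.025 g/mol.
Ca contributes 1 × 40.078 = 40.078 g per mole.
40.078/196.025 = 0.2045 → 20.45%.

20.45 mass %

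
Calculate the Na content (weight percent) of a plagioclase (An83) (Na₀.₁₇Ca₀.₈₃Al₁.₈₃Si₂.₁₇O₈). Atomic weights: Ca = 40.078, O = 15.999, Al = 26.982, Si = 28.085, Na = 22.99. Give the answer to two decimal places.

1.42 weight percent

Molar mass of Na₀.₁₇Ca₀.₈₃Al₁.₈₃Si₂.₁₇O₈: 0.17×22.99 + 0.83×40.078 + 1.83×26.982 + 2.17×28.085 + 8×15.999 = 275.487 g/mol.
Mass of Na per formula unit: 0.17 × 22.99 = 3.908 g.
Weight fraction Na = 3.908 / 275.487 = 0.0142.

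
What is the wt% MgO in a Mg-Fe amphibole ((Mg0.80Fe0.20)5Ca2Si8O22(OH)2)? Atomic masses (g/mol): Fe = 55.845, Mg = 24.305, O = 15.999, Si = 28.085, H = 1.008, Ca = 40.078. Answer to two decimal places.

Formula mass = 843.893 g/mol.
4 Mg → 4.0000 mol MgO per formula unit; M(MgO) = 40.304, so MgO mass = 161.216 g.
161.216/843.893 × 100 = 19.10 wt%.

19.10 wt%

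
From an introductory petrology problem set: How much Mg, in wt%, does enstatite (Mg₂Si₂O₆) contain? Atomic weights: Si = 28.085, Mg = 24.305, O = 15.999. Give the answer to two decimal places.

Formula mass = 2×24.305 + 2×28.085 + 6×15.999 = 200.774 g/mol, of which 48.610 g is Mg.
So Mg makes up 48.610/200.774 = 0.2421 of the mass, i.e. 24.21%.

24.21 wt%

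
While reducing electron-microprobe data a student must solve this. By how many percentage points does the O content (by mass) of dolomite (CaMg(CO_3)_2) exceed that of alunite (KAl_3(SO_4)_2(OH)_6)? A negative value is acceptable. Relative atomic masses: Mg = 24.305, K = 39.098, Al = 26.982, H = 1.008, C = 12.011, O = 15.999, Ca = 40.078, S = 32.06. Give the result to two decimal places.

-2.02 percentage points

M(CaMg(CO_3)_2) = 184.399 g/mol, so wt% O = 95.994/184.399 × 100 = 52.06%.
M(KAl_3(SO_4)_2(OH)_6) = 414.198 g/mol, so wt% O = 223.986/414.198 × 100 = 54.08%.
52.06 − 54.08 = -2.02 pp.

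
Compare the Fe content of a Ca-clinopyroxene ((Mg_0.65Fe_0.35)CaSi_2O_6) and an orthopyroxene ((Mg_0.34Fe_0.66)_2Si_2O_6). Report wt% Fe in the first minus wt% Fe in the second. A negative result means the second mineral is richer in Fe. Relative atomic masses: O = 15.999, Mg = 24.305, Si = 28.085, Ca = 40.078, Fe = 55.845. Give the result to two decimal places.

-21.82 percentage points

Fe in (Mg_0.65Fe_0.35)CaSi_2O_6: molar mass 227.586 g/mol; 0.35×55.845 = 19.546 g → 8.59 wt%.
Fe in (Mg_0.34Fe_0.66)_2Si_2O_6: molar mass 242.407 g/mol; 1.32×55.845 = 73.715 g → 30.41 wt%.
Difference = 8.59 − 30.41 = -21.82 percentage points.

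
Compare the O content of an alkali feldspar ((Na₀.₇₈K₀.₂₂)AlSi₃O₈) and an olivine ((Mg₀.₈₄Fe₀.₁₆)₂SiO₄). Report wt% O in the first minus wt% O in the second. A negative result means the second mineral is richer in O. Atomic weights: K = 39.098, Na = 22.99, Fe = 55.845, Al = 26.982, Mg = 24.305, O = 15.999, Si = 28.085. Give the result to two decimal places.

O in (Na₀.₇₈K₀.₂₂)AlSi₃O₈: molar mass 265.763 g/mol; 8×15.999 = 127.992 g → 48.16 wt%.
O in (Mg₀.₈₄Fe₀.₁₆)₂SiO₄: molar mass 150.784 g/mol; 4×15.999 = 63.996 g → 42.44 wt%.
Difference = 48.16 − 42.44 = 5.72 percentage points.

5.72 percentage points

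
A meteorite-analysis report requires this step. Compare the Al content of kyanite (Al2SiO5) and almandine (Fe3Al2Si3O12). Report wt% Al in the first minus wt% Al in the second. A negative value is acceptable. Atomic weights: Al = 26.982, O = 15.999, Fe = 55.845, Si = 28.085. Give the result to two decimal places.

First mineral: 53.964 g Al in 162.044 g formula = 33.30 wt% Al.
Second mineral: 53.964 g Al in 497.742 g formula = 10.84 wt% Al.
33.30% − 10.84% gives a difference of 22.46 percentage points.

22.46 percentage points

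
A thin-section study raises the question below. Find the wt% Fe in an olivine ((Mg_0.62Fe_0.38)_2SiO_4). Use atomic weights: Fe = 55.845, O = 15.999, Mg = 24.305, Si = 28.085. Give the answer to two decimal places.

M((Mg_0.62Fe_0.38)_2SiO_4) = 164.661 g/mol.
Fe contributes 0.76 × 55.845 = 42.442 g per mole.
42.442/164.661 = 0.2578 → 25.78%.

25.78 weight percent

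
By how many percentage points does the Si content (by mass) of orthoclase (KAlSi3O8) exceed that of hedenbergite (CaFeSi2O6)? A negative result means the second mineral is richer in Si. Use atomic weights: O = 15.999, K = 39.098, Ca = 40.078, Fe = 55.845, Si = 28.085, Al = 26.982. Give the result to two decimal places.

7.63 percentage points

First mineral: 84.255 g Si in 278.327 g formula = 30.27 wt% Si.
Second mineral: 56.170 g Si in 248.087 g formula = 22.64 wt% Si.
30.27% − 22.64% gives a difference of 7.63 percentage points.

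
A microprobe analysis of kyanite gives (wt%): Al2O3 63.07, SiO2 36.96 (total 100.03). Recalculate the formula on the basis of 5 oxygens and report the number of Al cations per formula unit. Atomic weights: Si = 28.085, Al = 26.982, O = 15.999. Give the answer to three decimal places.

Al2O3 (M=101.961): mol = 0.61857; Al = 1.23714, O = 1.85571.
SiO2 (M=60.083): mol = 0.61515; Si = 0.61515, O = 1.23030.
ΣO = 3.08601; factor = 5/ΣO = 1.62022.
Al apfu = 1.23714 × 1.62022 = 2.004.

2.004 Al apfu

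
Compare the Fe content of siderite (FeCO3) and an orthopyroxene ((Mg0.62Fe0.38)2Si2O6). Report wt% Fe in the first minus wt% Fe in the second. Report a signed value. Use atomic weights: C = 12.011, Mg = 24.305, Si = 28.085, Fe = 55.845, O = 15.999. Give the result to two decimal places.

First mineral: 55.845 g Fe in 115.853 g formula = 48.20 wt% Fe.
Second mineral: 42.442 g Fe in 224.744 g formula = 18.88 wt% Fe.
48.20% − 18.88% gives a difference of 29.32 percentage points.

29.32 percentage points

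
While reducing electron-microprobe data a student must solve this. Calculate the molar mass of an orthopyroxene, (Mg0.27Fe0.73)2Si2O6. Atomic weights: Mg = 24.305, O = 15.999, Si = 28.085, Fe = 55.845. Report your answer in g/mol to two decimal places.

M = 0.54(24.305) + 1.46(55.845) + 2(28.085) + 6(15.999)

246.82 g/mol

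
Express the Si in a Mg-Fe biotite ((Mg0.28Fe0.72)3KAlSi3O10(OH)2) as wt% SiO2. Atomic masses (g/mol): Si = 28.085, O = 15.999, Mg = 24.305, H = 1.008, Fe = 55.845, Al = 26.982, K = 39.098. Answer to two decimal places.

37.14 wt%

Molar mass of (Mg0.28Fe0.72)3KAlSi3O10(OH)2 = 0.84×24.305 + 2.16×55.845 + 1×39.098 + 1×26.982 + 3×28.085 + 12×15.999 + 2×1.008 = 485.380 g/mol.
Each formula unit contains 3 Si, equivalent to 3/1 = 3.0000 mol SiO2.
M(SiO2) = 1×28.085 + 2×15.999 = 60.083 g/mol.
Mass of SiO2 per formula unit = 3.0000 × 60.083 = 180.249 g.
SiO2 wt% = 180.249 / 485.380 × 100 = 37.14%.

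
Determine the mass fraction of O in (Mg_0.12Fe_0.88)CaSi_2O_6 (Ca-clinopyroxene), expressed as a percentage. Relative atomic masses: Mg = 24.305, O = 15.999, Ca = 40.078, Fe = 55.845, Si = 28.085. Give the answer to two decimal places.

Formula mass = 0.12·24.305 + 0.88·55.845 + 1·40.078 + 2·28.085 + 6·15.999 = 244.302 g/mol, of which 95.994 g is O.
So O makes up 95.994/244.302 = 0.3929 of the mass, i.e. 39.29%.

39.29 mass %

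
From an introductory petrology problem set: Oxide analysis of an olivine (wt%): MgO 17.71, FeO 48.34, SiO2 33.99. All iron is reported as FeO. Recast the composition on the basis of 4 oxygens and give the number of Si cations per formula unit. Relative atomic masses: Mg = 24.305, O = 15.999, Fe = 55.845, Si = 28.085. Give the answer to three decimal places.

1.009 Si apfu

17.71 wt% MgO ÷ 40.304 g/mol = 0.43941 mol, giving 0.43941 Mg and 0.43941 O.
48.34 wt% FeO ÷ 71.844 g/mol = 0.67285 mol, giving 0.67285 Fe and 0.67285 O.
33.99 wt% SiO2 ÷ 60.083 g/mol = 0.56572 mol, giving 0.56572 Si and 1.13144 O.
Oxygen sums to 2.24370; scaling by 4/2.24370 = 1.78277 puts the formula on 4 O.
Si: 0.56572 × 1.78277 = 1.009 atoms per formula unit.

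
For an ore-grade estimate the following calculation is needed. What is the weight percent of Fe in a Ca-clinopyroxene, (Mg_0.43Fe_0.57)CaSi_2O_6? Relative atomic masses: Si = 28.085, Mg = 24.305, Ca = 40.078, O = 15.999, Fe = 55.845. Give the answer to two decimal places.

M((Mg_0.43Fe_0.57)CaSi_2O_6) = 234.525 g/mol.
Fe contributes 0.57 × 55.845 = 31.832 g per mole.
31.832/234.525 = 0.1357 → 13.57%.

13.57 mass %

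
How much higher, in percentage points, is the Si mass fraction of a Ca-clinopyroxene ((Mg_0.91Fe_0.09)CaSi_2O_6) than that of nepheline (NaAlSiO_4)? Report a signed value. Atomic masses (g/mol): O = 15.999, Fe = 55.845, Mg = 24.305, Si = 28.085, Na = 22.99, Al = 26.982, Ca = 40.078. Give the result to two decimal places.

5.83 percentage points

First mineral: 56.170 g Si in 219.386 g formula = 25.60 wt% Si.
Second mineral: 28.085 g Si in 142.053 g formula = 19.77 wt% Si.
25.60% − 19.77% gives a difference of 5.83 percentage points.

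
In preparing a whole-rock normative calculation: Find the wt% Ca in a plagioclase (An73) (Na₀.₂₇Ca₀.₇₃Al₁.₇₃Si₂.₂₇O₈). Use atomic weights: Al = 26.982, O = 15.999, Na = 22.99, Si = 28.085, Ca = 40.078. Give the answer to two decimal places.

M(Na₀.₂₇Ca₀.₇₃Al₁.₇₃Si₂.₂₇O₈) = 273.888 g/mol.
Ca contributes 0.73 × 40.078 = 29.257 g per mole.
29.257/273.888 = 0.1068 → 10.68%.

10.68 weight percent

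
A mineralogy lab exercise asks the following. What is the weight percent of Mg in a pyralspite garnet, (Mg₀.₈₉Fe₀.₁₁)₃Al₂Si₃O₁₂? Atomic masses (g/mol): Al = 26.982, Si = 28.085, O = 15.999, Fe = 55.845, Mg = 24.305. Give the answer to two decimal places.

Formula mass = 2.67×24.305 + 0.33×55.845 + 2×26.982 + 3×28.085 + 12×15.999 = 413.530 g/mol, of which 64.894 g is Mg.
So Mg makes up 64.894/413.530 = 0.1569 of the mass, i.e. 15.69%.

15.69 mass %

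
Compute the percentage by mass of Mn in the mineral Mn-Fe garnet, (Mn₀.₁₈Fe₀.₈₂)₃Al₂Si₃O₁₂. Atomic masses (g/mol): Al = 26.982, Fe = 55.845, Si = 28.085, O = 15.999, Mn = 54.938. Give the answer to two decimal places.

M((Mn₀.₁₈Fe₀.₈₂)₃Al₂Si₃O₁₂) = 497.252 g/mol.
Mn contributes 0.54 × 54.938 = 29.667 g per mole.
29.667/497.252 = 0.0597 → 5.97%.

5.97 wt%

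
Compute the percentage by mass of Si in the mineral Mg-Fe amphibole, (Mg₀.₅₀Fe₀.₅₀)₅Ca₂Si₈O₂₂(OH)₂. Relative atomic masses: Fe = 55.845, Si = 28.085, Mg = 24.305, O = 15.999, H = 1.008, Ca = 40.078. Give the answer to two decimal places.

25.21 wt%

Molar mass of (Mg₀.₅₀Fe₀.₅₀)₅Ca₂Si₈O₂₂(OH)₂: 2.50×24.305 + 2.50×55.845 + 2×40.078 + 8×28.085 + 24×15.999 + 2×1.008 = 891.203 g/mol.
Mass of Si per formula unit: 8 × 28.085 = 224.680 g.
Weight fraction Si = 224.680 / 891.203 = 0.2521.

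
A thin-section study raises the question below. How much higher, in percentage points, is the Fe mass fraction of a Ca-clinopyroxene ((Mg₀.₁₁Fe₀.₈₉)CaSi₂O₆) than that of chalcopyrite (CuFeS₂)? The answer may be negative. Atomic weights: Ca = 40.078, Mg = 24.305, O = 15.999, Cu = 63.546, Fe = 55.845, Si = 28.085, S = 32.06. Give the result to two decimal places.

Fe in (Mg₀.₁₁Fe₀.₈₉)CaSi₂O₆: molar mass 244.618 g/mol; 0.89×55.845 = 49.702 g → 20.32 wt%.
Fe in CuFeS₂: molar mass 183.511 g/mol; 1×55.845 = 55.845 g → 30.43 wt%.
Difference = 20.32 − 30.43 = -10.11 percentage points.

-10.11 percentage points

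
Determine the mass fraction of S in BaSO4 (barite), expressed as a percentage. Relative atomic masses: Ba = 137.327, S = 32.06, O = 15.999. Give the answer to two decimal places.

13.74 mass %

Molar mass of BaSO4: 1×137.327 + 1×32.06 + 4×15.999 = 233.383 g/mol.
Mass of S per formula unit: 1 × 32.06 = 32.060 g.
Weight fraction S = 32.060 / 233.383 = 0.1374.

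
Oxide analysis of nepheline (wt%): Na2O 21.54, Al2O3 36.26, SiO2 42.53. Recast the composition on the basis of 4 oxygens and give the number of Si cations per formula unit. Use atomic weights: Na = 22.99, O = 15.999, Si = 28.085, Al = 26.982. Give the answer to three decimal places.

1.000 Si apfu

21.54 wt% Na2O ÷ 61.979 g/mol = 0.34754 mol, giving 0.69508 Na and 0.34754 O.
36.26 wt% Al2O3 ÷ 101.961 g/mol = 0.35563 mol, giving 0.71126 Al and 1.06689 O.
42.53 wt% SiO2 ÷ 60.083 g/mol = 0.70785 mol, giving 0.70785 Si and 1.41570 O.
Oxygen sums to 2.83013; scaling by 4/2.83013 = 1.41336 puts the formula on 4 O.
Si: 0.70785 × 1.41336 = 1.000 atoms per formula unit.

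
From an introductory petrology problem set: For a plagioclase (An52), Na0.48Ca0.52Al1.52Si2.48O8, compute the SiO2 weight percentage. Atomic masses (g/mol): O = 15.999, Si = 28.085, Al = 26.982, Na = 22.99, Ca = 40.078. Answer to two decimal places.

M(Na0.48Ca0.52Al1.52Si2.48O8) = 270.531 g/mol; M(SiO2) = 60.083 g/mol.
Moles SiO2 per formula unit = 2.48 Si ÷ 1 = 2.4800.
SiO2 fraction = (2.4800 × 60.083) / 270.531 = 149.006/270.531 = 0.5508.

55.08 wt%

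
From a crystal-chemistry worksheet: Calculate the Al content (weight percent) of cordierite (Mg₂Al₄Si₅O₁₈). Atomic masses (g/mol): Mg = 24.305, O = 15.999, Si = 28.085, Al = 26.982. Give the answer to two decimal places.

M(Mg₂Al₄Si₅O₁₈) = 584.945 g/mol.
Al contributes 4 × 26.982 = 107.928 g per mole.
107.928/584.945 = 0.1845 → 18.45%.

18.45 weight percent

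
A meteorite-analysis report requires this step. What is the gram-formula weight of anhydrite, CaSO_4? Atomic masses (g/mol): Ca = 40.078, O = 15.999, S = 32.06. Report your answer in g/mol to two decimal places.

136.13 g/mol

The formula mass is the sum 1×40.078 + 1×32.06 + 4×15.999.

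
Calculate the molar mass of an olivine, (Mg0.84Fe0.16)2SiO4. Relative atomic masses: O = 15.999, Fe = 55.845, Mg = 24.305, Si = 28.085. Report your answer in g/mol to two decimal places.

150.78 g/mol

Mg: 1.68 × 24.305 = 40.8324
Fe: 0.32 × 55.845 = 17.8704
Si: 1 × 28.085 = 28.0850
O: 4 × 15.999 = 63.9960
Summing the contributions gives the formula mass.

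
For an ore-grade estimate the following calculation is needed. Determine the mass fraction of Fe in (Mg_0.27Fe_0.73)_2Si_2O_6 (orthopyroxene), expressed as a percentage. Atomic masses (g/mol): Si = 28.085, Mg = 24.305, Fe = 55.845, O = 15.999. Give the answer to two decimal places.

Formula mass = 0.54×24.305 + 1.46×55.845 + 2×28.085 + 6×15.999 = 246.822 g/mol, of which 81.534 g is Fe.
So Fe makes up 81.534/246.822 = 0.3303 of the mass, i.e. 33.03%.

33.03 mass %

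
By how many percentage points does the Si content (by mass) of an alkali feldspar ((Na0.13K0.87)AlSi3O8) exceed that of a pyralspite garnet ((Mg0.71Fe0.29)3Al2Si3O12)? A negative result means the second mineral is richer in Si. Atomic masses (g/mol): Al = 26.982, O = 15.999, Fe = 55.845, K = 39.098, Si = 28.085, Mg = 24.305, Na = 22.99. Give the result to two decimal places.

10.93 percentage points

M((Na0.13K0.87)AlSi3O8) = 276.233 g/mol, so wt% Si = 84.255/276.233 × 100 = 30.50%.
M((Mg0.71Fe0.29)3Al2Si3O12) = 430.562 g/mol, so wt% Si = 84.255/430.562 × 100 = 19.57%.
30.50 − 19.57 = 10.93 pp.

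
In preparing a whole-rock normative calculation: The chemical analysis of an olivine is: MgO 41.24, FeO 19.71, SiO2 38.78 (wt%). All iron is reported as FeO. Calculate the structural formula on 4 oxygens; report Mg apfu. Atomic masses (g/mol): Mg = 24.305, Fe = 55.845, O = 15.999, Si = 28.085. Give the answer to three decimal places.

1.581 Mg apfu

MgO (M=40.304): mol = 1.02322; Mg = 1.02322, O = 1.02322.
FeO (M=71.844): mol = 0.27434; Fe = 0.27434, O = 0.27434.
SiO2 (M=60.083): mol = 0.64544; Si = 0.64544, O = 1.29088.
ΣO = 2.58844; factor = 4/ΣO = 1.54533.
Mg apfu = 1.02322 × 1.54533 = 1.581.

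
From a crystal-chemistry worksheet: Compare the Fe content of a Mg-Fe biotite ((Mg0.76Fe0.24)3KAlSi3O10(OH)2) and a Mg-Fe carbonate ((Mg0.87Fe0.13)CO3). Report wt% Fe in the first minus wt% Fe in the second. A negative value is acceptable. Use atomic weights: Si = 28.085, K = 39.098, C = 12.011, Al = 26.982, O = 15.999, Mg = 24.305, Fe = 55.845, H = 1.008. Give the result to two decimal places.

M((Mg0.76Fe0.24)3KAlSi3O10(OH)2) = 439.963 g/mol, so wt% Fe = 40.208/439.963 × 100 = 9.14%.
M((Mg0.87Fe0.13)CO3) = 88.413 g/mol, so wt% Fe = 7.260/88.413 × 100 = 8.21%.
9.14 − 8.21 = 0.93 pp.

0.93 percentage points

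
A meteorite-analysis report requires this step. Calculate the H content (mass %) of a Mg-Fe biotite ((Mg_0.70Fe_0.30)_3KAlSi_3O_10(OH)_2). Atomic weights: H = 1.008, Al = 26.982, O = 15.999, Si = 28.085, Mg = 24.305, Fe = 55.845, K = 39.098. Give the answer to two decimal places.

M((Mg_0.70Fe_0.30)_3KAlSi_3O_10(OH)_2) = 445.640 g/mol.
H contributes 2 × 1.008 = 2.016 g per mole.
2.016/445.640 = 0.0045 → 0.45%.

0.45 mass %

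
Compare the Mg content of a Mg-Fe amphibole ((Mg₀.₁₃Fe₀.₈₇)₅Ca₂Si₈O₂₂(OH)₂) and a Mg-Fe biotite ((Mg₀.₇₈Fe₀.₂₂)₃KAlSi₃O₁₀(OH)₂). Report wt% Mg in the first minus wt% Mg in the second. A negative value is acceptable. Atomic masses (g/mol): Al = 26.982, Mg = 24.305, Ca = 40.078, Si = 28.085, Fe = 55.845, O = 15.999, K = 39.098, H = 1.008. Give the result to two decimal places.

-11.32 percentage points

First mineral: 15.798 g Mg in 949.552 g formula = 1.66 wt% Mg.
Second mineral: 56.874 g Mg in 438.070 g formula = 12.98 wt% Mg.
1.66% − 12.98% gives a difference of -11.32 percentage points.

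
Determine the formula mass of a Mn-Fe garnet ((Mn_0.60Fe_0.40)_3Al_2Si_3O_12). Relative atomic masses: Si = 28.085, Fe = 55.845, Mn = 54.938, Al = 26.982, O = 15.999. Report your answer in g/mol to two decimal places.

496.11 g/mol

The formula mass is the sum 1.80(54.938) + 1.20(55.845) + 2(26.982) + 3(28.085) + 12(15.999).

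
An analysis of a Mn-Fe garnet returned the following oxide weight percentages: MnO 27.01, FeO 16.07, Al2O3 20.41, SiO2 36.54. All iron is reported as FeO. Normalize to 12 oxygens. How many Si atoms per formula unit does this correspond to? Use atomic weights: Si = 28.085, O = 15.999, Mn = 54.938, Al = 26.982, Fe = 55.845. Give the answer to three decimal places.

3.014 Si apfu

27.01 wt% MnO ÷ 70.937 g/mol = 0.38076 mol, giving 0.38076 Mn and 0.38076 O.
16.07 wt% FeO ÷ 71.844 g/mol = 0.22368 mol, giving 0.22368 Fe and 0.22368 O.
20.41 wt% Al2O3 ÷ 101.961 g/mol = 0.20017 mol, giving 0.40034 Al and 0.60051 O.
36.54 wt% SiO2 ÷ 60.083 g/mol = 0.60816 mol, giving 0.60816 Si and 1.21632 O.
Oxygen sums to 2.42127; scaling by 12/2.42127 = 4.95608 puts the formula on 12 O.
Si: 0.60816 × 4.95608 = 3.014 atoms per formula unit.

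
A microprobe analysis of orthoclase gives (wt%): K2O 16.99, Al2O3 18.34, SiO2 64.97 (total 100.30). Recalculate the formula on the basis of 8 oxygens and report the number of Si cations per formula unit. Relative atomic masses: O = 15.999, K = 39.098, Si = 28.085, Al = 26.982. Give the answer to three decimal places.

K2O: 16.99/94.195 = 0.18037 mol → 0.36074 mol K, 0.18037 mol O.
Al2O3: 18.34/101.961 = 0.17987 mol → 0.35974 mol Al, 0.53961 mol O.
SiO2: 64.97/60.083 = 1.08134 mol → 1.08134 mol Si, 2.16268 mol O.
Total oxygen = 2.88266 mol. Normalization factor = 8/2.88266 = 2.77521.
Si per 8 O = 1.08134 × 2.77521 = 3.001.

3.001 Si apfu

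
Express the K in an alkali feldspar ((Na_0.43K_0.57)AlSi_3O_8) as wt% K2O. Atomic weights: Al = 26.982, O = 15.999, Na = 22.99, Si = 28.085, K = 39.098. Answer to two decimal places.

M((Na_0.43K_0.57)AlSi_3O_8) = 271.401 g/mol; M(K2O) = 94.195 g/mol.
Moles K2O per formula unit = 0.57 K ÷ 2 = 0.2850.
K2O fraction = (0.2850 × 94.195) / 271.401 = 26.846/271.401 = 0.0989.

9.89 wt%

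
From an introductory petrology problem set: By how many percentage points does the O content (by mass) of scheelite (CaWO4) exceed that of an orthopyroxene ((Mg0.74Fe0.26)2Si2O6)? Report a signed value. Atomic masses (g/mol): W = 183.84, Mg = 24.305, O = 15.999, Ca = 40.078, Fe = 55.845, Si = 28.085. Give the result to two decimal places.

First mineral: 63.996 g O in 287.914 g formula = 22.23 wt% O.
Second mineral: 95.994 g O in 217.175 g formula = 44.20 wt% O.
22.23% − 44.20% gives a difference of -21.97 percentage points.

-21.97 percentage points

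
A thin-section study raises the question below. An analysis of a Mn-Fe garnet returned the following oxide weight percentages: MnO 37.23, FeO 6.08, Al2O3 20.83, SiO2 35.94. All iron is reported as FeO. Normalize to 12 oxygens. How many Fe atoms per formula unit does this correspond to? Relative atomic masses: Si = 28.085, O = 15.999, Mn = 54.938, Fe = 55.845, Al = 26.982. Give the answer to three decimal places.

37.23 wt% MnO ÷ 70.937 g/mol = 0.52483 mol, giving 0.52483 Mn and 0.52483 O.
6.08 wt% FeO ÷ 71.844 g/mol = 0.08463 mol, giving 0.08463 Fe and 0.08463 O.
20.83 wt% Al2O3 ÷ 101.961 g/mol = 0.20429 mol, giving 0.40858 Al and 0.61287 O.
35.94 wt% SiO2 ÷ 60.083 g/mol = 0.59817 mol, giving 0.59817 Si and 1.19634 O.
Oxygen sums to 2.41867; scaling by 12/2.41867 = 4.96140 puts the formula on 12 O.
Fe: 0.08463 × 4.96140 = 0.420 atoms per formula unit.

0.420 Fe apfu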